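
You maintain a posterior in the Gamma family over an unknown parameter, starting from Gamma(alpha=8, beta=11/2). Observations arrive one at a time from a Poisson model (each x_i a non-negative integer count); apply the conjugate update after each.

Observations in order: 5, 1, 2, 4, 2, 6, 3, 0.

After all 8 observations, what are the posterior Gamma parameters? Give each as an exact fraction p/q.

obs 1: x=5 → posterior Gamma(13, 13/2)
obs 2: x=1 → posterior Gamma(14, 15/2)
obs 3: x=2 → posterior Gamma(16, 17/2)
obs 4: x=4 → posterior Gamma(20, 19/2)
obs 5: x=2 → posterior Gamma(22, 21/2)
obs 6: x=6 → posterior Gamma(28, 23/2)
obs 7: x=3 → posterior Gamma(31, 25/2)
obs 8: x=0 → posterior Gamma(31, 27/2)

alpha=31, beta=27/2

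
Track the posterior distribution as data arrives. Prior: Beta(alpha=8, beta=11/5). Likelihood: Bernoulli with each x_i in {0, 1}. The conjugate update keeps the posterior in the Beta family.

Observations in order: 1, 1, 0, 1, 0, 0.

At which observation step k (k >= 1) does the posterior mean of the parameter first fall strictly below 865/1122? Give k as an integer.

k = 3

obs 1: x=1 → posterior Beta(9, 11/5)
obs 2: x=1 → posterior Beta(10, 11/5)
obs 3: x=0 → posterior Beta(10, 16/5)
obs 4: x=1 → posterior Beta(11, 16/5)
obs 5: x=0 → posterior Beta(11, 21/5)
obs 6: x=0 → posterior Beta(11, 26/5)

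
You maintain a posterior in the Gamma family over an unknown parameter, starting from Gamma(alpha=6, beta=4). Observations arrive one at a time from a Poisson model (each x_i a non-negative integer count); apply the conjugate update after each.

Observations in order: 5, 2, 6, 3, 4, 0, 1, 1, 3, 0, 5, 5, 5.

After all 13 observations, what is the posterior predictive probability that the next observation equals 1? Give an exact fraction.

obs 1: x=5 → posterior Gamma(11, 5)
obs 2: x=2 → posterior Gamma(13, 6)
obs 3: x=6 → posterior Gamma(19, 7)
obs 4: x=3 → posterior Gamma(22, 8)
obs 5: x=4 → posterior Gamma(26, 9)
obs 6: x=0 → posterior Gamma(26, 10)
obs 7: x=1 → posterior Gamma(27, 11)
obs 8: x=1 → posterior Gamma(28, 12)
obs 9: x=3 → posterior Gamma(31, 13)
obs 10: x=0 → posterior Gamma(31, 14)
obs 11: x=5 → posterior Gamma(36, 15)
obs 12: x=5 → posterior Gamma(41, 16)
obs 13: x=5 → posterior Gamma(46, 17)

9170187579643165464461246450266744485110646390839400562487/49748242676693593692916390978998098077377407777105579606016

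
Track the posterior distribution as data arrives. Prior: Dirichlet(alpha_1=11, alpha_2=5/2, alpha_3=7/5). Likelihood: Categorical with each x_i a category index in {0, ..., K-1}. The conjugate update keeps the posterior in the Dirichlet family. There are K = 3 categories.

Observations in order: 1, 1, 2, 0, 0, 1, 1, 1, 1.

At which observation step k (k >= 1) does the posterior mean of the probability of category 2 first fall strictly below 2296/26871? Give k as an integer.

k = 2

obs 1: x=1 → posterior Dirichlet(11, 7/2, 7/5)
obs 2: x=1 → posterior Dirichlet(11, 9/2, 7/5)
obs 3: x=2 → posterior Dirichlet(11, 9/2, 12/5)
obs 4: x=0 → posterior Dirichlet(12, 9/2, 12/5)
obs 5: x=0 → posterior Dirichlet(13, 9/2, 12/5)
obs 6: x=1 → posterior Dirichlet(13, 11/2, 12/5)
obs 7: x=1 → posterior Dirichlet(13, 13/2, 12/5)
obs 8: x=1 → posterior Dirichlet(13, 15/2, 12/5)
obs 9: x=1 → posterior Dirichlet(13, 17/2, 12/5)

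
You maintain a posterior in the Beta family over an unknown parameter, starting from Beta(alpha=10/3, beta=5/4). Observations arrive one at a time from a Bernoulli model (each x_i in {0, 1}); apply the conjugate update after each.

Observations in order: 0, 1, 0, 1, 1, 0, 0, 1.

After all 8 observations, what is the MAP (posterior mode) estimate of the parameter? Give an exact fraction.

obs 1: x=0 → posterior Beta(10/3, 9/4)
obs 2: x=1 → posterior Beta(13/3, 9/4)
obs 3: x=0 → posterior Beta(13/3, 13/4)
obs 4: x=1 → posterior Beta(16/3, 13/4)
obs 5: x=1 → posterior Beta(19/3, 13/4)
obs 6: x=0 → posterior Beta(19/3, 17/4)
obs 7: x=0 → posterior Beta(19/3, 21/4)
obs 8: x=1 → posterior Beta(22/3, 21/4)

76/127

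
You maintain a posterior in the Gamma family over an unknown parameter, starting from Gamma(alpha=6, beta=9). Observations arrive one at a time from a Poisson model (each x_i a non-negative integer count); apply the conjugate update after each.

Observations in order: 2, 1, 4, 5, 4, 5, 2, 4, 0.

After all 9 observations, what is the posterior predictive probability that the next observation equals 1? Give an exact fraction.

obs 1: x=2 → posterior Gamma(8, 10)
obs 2: x=1 → posterior Gamma(9, 11)
obs 3: x=4 → posterior Gamma(13, 12)
obs 4: x=5 → posterior Gamma(18, 13)
obs 5: x=4 → posterior Gamma(22, 14)
obs 6: x=5 → posterior Gamma(27, 15)
obs 7: x=2 → posterior Gamma(29, 16)
obs 8: x=4 → posterior Gamma(33, 17)
obs 9: x=0 → posterior Gamma(33, 18)

8760050469498645271514635171370175817580544/30034640110980377619945846078500632729311721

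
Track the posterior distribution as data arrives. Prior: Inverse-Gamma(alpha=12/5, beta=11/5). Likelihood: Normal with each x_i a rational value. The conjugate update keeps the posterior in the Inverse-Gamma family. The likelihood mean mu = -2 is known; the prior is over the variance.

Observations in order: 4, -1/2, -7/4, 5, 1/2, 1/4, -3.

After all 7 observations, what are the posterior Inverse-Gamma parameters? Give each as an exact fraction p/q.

obs 1: x=4 → posterior Inverse-Gamma(29/10, 101/5)
obs 2: x=-1/2 → posterior Inverse-Gamma(17/5, 853/40)
obs 3: x=-7/4 → posterior Inverse-Gamma(39/10, 3417/160)
obs 4: x=5 → posterior Inverse-Gamma(22/5, 7337/160)
obs 5: x=1/2 → posterior Inverse-Gamma(49/10, 7837/160)
obs 6: x=1/4 → posterior Inverse-Gamma(27/5, 4121/80)
obs 7: x=-3 → posterior Inverse-Gamma(59/10, 4161/80)

alpha=59/10, beta=4161/80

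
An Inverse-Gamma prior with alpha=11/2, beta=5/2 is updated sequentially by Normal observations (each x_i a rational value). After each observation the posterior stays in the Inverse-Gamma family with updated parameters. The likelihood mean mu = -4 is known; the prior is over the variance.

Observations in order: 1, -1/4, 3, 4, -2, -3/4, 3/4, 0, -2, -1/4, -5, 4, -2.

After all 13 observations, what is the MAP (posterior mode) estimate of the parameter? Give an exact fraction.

obs 1: x=1 → posterior Inverse-Gamma(6, 15)
obs 2: x=-1/4 → posterior Inverse-Gamma(13/2, 705/32)
obs 3: x=3 → posterior Inverse-Gamma(7, 1489/32)
obs 4: x=4 → posterior Inverse-Gamma(15/2, 2513/32)
obs 5: x=-2 → posterior Inverse-Gamma(8, 2577/32)
obs 6: x=-3/4 → posterior Inverse-Gamma(17/2, 1373/16)
obs 7: x=3/4 → posterior Inverse-Gamma(9, 3107/32)
obs 8: x=0 → posterior Inverse-Gamma(19/2, 3363/32)
obs 9: x=-2 → posterior Inverse-Gamma(10, 3427/32)
obs 10: x=-1/4 → posterior Inverse-Gamma(21/2, 913/8)
obs 11: x=-5 → posterior Inverse-Gamma(11, 917/8)
obs 12: x=4 → posterior Inverse-Gamma(23/2, 1173/8)
obs 13: x=-2 → posterior Inverse-Gamma(12, 1189/8)

1189/104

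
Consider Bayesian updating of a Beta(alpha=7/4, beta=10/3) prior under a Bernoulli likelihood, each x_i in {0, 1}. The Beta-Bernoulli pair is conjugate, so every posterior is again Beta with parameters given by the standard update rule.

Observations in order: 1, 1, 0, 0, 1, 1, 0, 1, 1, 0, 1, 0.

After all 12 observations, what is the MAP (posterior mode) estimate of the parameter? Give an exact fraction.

93/181

obs 1: x=1 → posterior Beta(11/4, 10/3)
obs 2: x=1 → posterior Beta(15/4, 10/3)
obs 3: x=0 → posterior Beta(15/4, 13/3)
obs 4: x=0 → posterior Beta(15/4, 16/3)
obs 5: x=1 → posterior Beta(19/4, 16/3)
obs 6: x=1 → posterior Beta(23/4, 16/3)
obs 7: x=0 → posterior Beta(23/4, 19/3)
obs 8: x=1 → posterior Beta(27/4, 19/3)
obs 9: x=1 → posterior Beta(31/4, 19/3)
obs 10: x=0 → posterior Beta(31/4, 22/3)
obs 11: x=1 → posterior Beta(35/4, 22/3)
obs 12: x=0 → posterior Beta(35/4, 25/3)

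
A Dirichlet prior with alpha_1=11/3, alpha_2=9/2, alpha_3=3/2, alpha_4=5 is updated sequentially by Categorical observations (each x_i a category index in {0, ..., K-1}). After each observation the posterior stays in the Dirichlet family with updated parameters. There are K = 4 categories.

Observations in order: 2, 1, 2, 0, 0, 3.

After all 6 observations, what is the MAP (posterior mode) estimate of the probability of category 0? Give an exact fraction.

7/25

obs 1: x=2 → posterior Dirichlet(11/3, 9/2, 5/2, 5)
obs 2: x=1 → posterior Dirichlet(11/3, 11/2, 5/2, 5)
obs 3: x=2 → posterior Dirichlet(11/3, 11/2, 7/2, 5)
obs 4: x=0 → posterior Dirichlet(14/3, 11/2, 7/2, 5)
obs 5: x=0 → posterior Dirichlet(17/3, 11/2, 7/2, 5)
obs 6: x=3 → posterior Dirichlet(17/3, 11/2, 7/2, 6)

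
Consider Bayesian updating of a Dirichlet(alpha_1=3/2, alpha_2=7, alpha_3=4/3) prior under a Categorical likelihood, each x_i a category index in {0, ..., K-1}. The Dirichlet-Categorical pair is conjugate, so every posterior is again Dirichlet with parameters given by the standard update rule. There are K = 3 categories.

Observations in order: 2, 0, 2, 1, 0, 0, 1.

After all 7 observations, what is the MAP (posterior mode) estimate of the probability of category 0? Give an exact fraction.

obs 1: x=2 → posterior Dirichlet(3/2, 7, 7/3)
obs 2: x=0 → posterior Dirichlet(5/2, 7, 7/3)
obs 3: x=2 → posterior Dirichlet(5/2, 7, 10/3)
obs 4: x=1 → posterior Dirichlet(5/2, 8, 10/3)
obs 5: x=0 → posterior Dirichlet(7/2, 8, 10/3)
obs 6: x=0 → posterior Dirichlet(9/2, 8, 10/3)
obs 7: x=1 → posterior Dirichlet(9/2, 9, 10/3)

21/83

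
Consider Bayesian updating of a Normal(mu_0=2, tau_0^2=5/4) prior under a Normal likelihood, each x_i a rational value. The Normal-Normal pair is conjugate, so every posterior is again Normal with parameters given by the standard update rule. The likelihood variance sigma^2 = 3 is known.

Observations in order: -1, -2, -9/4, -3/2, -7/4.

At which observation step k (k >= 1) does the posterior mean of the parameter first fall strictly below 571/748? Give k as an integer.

k = 2

obs 1: x=-1 → posterior Normal(19/17, 15/17)
obs 2: x=-2 → posterior Normal(9/22, 15/22)
obs 3: x=-9/4 → posterior Normal(-1/12, 5/9)
obs 4: x=-3/2 → posterior Normal(-39/128, 15/32)
obs 5: x=-7/4 → posterior Normal(-1/2, 15/37)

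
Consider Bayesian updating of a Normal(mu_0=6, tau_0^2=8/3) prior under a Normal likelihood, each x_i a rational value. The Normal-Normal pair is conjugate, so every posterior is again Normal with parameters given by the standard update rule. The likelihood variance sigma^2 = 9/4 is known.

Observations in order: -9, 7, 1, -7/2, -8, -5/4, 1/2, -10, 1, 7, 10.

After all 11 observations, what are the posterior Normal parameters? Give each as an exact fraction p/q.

mu_0=-6/379, tau_0^2=72/379

obs 1: x=-9 → posterior Normal(-126/59, 72/59)
obs 2: x=7 → posterior Normal(14/13, 72/91)
obs 3: x=1 → posterior Normal(130/123, 24/41)
obs 4: x=-7/2 → posterior Normal(18/155, 72/155)
obs 5: x=-8 → posterior Normal(-14/11, 72/187)
obs 6: x=-5/4 → posterior Normal(-278/219, 24/73)
obs 7: x=1/2 → posterior Normal(-262/251, 72/251)
obs 8: x=-10 → posterior Normal(-582/283, 72/283)
obs 9: x=1 → posterior Normal(-110/63, 8/35)
obs 10: x=7 → posterior Normal(-326/347, 72/347)
obs 11: x=10 → posterior Normal(-6/379, 72/379)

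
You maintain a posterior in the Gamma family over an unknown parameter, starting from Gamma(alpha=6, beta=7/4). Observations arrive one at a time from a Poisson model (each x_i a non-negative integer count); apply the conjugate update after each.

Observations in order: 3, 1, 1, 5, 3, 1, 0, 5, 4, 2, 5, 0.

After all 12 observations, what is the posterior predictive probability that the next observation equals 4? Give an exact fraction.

9471918964792585726666334839209653162939887493848800659179687500000000/68246512894550079052163515422746832731983773500978660478681746942325601

obs 1: x=3 → posterior Gamma(9, 11/4)
obs 2: x=1 → posterior Gamma(10, 15/4)
obs 3: x=1 → posterior Gamma(11, 19/4)
obs 4: x=5 → posterior Gamma(16, 23/4)
obs 5: x=3 → posterior Gamma(19, 27/4)
obs 6: x=1 → posterior Gamma(20, 31/4)
obs 7: x=0 → posterior Gamma(20, 35/4)
obs 8: x=5 → posterior Gamma(25, 39/4)
obs 9: x=4 → posterior Gamma(29, 43/4)
obs 10: x=2 → posterior Gamma(31, 47/4)
obs 11: x=5 → posterior Gamma(36, 51/4)
obs 12: x=0 → posterior Gamma(36, 55/4)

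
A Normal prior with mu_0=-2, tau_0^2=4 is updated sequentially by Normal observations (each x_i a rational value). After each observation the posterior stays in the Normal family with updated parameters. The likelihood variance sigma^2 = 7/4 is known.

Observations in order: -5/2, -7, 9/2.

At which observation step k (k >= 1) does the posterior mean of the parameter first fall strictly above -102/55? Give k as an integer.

k = 3

obs 1: x=-5/2 → posterior Normal(-54/23, 28/23)
obs 2: x=-7 → posterior Normal(-166/39, 28/39)
obs 3: x=9/2 → posterior Normal(-94/55, 28/55)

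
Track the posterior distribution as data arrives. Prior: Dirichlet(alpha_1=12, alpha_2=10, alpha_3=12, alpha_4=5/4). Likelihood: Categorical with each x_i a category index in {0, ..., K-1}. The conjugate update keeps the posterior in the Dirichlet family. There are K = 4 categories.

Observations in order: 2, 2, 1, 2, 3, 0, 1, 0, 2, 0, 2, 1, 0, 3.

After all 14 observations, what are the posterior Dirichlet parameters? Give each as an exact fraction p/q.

obs 1: x=2 → posterior Dirichlet(12, 10, 13, 5/4)
obs 2: x=2 → posterior Dirichlet(12, 10, 14, 5/4)
obs 3: x=1 → posterior Dirichlet(12, 11, 14, 5/4)
obs 4: x=2 → posterior Dirichlet(12, 11, 15, 5/4)
obs 5: x=3 → posterior Dirichlet(12, 11, 15, 9/4)
obs 6: x=0 → posterior Dirichlet(13, 11, 15, 9/4)
obs 7: x=1 → posterior Dirichlet(13, 12, 15, 9/4)
obs 8: x=0 → posterior Dirichlet(14, 12, 15, 9/4)
obs 9: x=2 → posterior Dirichlet(14, 12, 16, 9/4)
obs 10: x=0 → posterior Dirichlet(15, 12, 16, 9/4)
obs 11: x=2 → posterior Dirichlet(15, 12, 17, 9/4)
obs 12: x=1 → posterior Dirichlet(15, 13, 17, 9/4)
obs 13: x=0 → posterior Dirichlet(16, 13, 17, 9/4)
obs 14: x=3 → posterior Dirichlet(16, 13, 17, 13/4)

alpha_1=16, alpha_2=13, alpha_3=17, alpha_4=13/4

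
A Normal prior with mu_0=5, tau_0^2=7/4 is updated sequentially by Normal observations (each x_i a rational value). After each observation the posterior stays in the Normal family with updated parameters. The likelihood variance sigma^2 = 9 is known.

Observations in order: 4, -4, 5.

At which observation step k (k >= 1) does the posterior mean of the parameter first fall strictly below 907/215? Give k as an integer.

k = 2

obs 1: x=4 → posterior Normal(208/43, 63/43)
obs 2: x=-4 → posterior Normal(18/5, 63/50)
obs 3: x=5 → posterior Normal(215/57, 21/19)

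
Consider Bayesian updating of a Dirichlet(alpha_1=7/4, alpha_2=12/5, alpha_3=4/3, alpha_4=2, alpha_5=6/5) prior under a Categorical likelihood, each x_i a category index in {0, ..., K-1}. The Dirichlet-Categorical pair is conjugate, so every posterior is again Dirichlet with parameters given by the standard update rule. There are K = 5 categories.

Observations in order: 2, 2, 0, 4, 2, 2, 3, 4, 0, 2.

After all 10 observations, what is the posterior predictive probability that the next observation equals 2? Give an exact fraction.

obs 1: x=2 → posterior Dirichlet(7/4, 12/5, 7/3, 2, 6/5)
obs 2: x=2 → posterior Dirichlet(7/4, 12/5, 10/3, 2, 6/5)
obs 3: x=0 → posterior Dirichlet(11/4, 12/5, 10/3, 2, 6/5)
obs 4: x=4 → posterior Dirichlet(11/4, 12/5, 10/3, 2, 11/5)
obs 5: x=2 → posterior Dirichlet(11/4, 12/5, 13/3, 2, 11/5)
obs 6: x=2 → posterior Dirichlet(11/4, 12/5, 16/3, 2, 11/5)
obs 7: x=3 → posterior Dirichlet(11/4, 12/5, 16/3, 3, 11/5)
obs 8: x=4 → posterior Dirichlet(11/4, 12/5, 16/3, 3, 16/5)
obs 9: x=0 → posterior Dirichlet(15/4, 12/5, 16/3, 3, 16/5)
obs 10: x=2 → posterior Dirichlet(15/4, 12/5, 19/3, 3, 16/5)

20/59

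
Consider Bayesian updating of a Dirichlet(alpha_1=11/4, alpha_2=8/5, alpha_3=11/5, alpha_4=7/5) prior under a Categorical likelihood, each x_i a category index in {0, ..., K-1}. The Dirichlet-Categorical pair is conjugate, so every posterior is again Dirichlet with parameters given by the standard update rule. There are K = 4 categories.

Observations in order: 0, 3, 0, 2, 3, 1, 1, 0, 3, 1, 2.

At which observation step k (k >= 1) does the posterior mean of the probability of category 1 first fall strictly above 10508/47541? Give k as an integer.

k = 7

obs 1: x=0 → posterior Dirichlet(15/4, 8/5, 11/5, 7/5)
obs 2: x=3 → posterior Dirichlet(15/4, 8/5, 11/5, 12/5)
obs 3: x=0 → posterior Dirichlet(19/4, 8/5, 11/5, 12/5)
obs 4: x=2 → posterior Dirichlet(19/4, 8/5, 16/5, 12/5)
obs 5: x=3 → posterior Dirichlet(19/4, 8/5, 16/5, 17/5)
obs 6: x=1 → posterior Dirichlet(19/4, 13/5, 16/5, 17/5)
obs 7: x=1 → posterior Dirichlet(19/4, 18/5, 16/5, 17/5)
obs 8: x=0 → posterior Dirichlet(23/4, 18/5, 16/5, 17/5)
obs 9: x=3 → posterior Dirichlet(23/4, 18/5, 16/5, 22/5)
obs 10: x=1 → posterior Dirichlet(23/4, 23/5, 16/5, 22/5)
obs 11: x=2 → posterior Dirichlet(23/4, 23/5, 21/5, 22/5)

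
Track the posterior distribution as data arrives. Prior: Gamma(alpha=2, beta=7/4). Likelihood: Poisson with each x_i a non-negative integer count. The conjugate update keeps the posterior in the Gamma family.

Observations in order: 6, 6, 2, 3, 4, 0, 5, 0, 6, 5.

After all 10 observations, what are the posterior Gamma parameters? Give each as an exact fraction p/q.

obs 1: x=6 → posterior Gamma(8, 11/4)
obs 2: x=6 → posterior Gamma(14, 15/4)
obs 3: x=2 → posterior Gamma(16, 19/4)
obs 4: x=3 → posterior Gamma(19, 23/4)
obs 5: x=4 → posterior Gamma(23, 27/4)
obs 6: x=0 → posterior Gamma(23, 31/4)
obs 7: x=5 → posterior Gamma(28, 35/4)
obs 8: x=0 → posterior Gamma(28, 39/4)
obs 9: x=6 → posterior Gamma(34, 43/4)
obs 10: x=5 → posterior Gamma(39, 47/4)

alpha=39, beta=47/4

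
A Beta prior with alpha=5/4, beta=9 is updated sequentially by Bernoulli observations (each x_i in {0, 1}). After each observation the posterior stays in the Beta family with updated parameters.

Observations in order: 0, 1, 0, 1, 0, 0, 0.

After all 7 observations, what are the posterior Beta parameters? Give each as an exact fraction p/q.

alpha=13/4, beta=14

obs 1: x=0 → posterior Beta(5/4, 10)
obs 2: x=1 → posterior Beta(9/4, 10)
obs 3: x=0 → posterior Beta(9/4, 11)
obs 4: x=1 → posterior Beta(13/4, 11)
obs 5: x=0 → posterior Beta(13/4, 12)
obs 6: x=0 → posterior Beta(13/4, 13)
obs 7: x=0 → posterior Beta(13/4, 14)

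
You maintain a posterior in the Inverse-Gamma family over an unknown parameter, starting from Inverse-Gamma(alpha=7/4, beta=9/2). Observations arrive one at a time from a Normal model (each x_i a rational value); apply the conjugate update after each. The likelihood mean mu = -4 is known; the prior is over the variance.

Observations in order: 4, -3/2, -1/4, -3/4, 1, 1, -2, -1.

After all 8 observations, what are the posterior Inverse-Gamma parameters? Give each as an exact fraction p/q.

alpha=23/4, beta=1335/16

obs 1: x=4 → posterior Inverse-Gamma(9/4, 73/2)
obs 2: x=-3/2 → posterior Inverse-Gamma(11/4, 317/8)
obs 3: x=-1/4 → posterior Inverse-Gamma(13/4, 1493/32)
obs 4: x=-3/4 → posterior Inverse-Gamma(15/4, 831/16)
obs 5: x=1 → posterior Inverse-Gamma(17/4, 1031/16)
obs 6: x=1 → posterior Inverse-Gamma(19/4, 1231/16)
obs 7: x=-2 → posterior Inverse-Gamma(21/4, 1263/16)
obs 8: x=-1 → posterior Inverse-Gamma(23/4, 1335/16)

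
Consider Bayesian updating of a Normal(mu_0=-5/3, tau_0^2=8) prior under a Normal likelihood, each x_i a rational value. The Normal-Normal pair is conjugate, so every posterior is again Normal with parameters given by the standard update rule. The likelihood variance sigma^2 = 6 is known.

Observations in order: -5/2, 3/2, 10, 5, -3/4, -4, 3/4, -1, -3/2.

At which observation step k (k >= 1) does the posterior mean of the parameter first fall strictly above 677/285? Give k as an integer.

k = 4

obs 1: x=-5/2 → posterior Normal(-15/7, 24/7)
obs 2: x=3/2 → posterior Normal(-9/11, 24/11)
obs 3: x=10 → posterior Normal(31/15, 8/5)
obs 4: x=5 → posterior Normal(51/19, 24/19)
obs 5: x=-3/4 → posterior Normal(48/23, 24/23)
obs 6: x=-4 → posterior Normal(32/27, 8/9)
obs 7: x=3/4 → posterior Normal(35/31, 24/31)
obs 8: x=-1 → posterior Normal(31/35, 24/35)
obs 9: x=-3/2 → posterior Normal(25/39, 8/13)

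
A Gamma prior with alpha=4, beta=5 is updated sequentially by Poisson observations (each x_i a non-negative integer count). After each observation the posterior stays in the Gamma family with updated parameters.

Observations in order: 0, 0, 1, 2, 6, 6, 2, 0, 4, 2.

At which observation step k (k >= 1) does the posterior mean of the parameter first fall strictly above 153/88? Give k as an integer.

k = 7

obs 1: x=0 → posterior Gamma(4, 6)
obs 2: x=0 → posterior Gamma(4, 7)
obs 3: x=1 → posterior Gamma(5, 8)
obs 4: x=2 → posterior Gamma(7, 9)
obs 5: x=6 → posterior Gamma(13, 10)
obs 6: x=6 → posterior Gamma(19, 11)
obs 7: x=2 → posterior Gamma(21, 12)
obs 8: x=0 → posterior Gamma(21, 13)
obs 9: x=4 → posterior Gamma(25, 14)
obs 10: x=2 → posterior Gamma(27, 15)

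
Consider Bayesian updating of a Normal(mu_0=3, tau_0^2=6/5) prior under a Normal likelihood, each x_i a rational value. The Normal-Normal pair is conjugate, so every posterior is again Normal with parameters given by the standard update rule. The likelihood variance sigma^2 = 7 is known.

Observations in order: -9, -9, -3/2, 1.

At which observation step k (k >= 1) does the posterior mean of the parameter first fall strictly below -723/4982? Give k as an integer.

k = 3

obs 1: x=-9 → posterior Normal(51/41, 42/41)
obs 2: x=-9 → posterior Normal(-3/47, 42/47)
obs 3: x=-3/2 → posterior Normal(-12/53, 42/53)
obs 4: x=1 → posterior Normal(-6/59, 42/59)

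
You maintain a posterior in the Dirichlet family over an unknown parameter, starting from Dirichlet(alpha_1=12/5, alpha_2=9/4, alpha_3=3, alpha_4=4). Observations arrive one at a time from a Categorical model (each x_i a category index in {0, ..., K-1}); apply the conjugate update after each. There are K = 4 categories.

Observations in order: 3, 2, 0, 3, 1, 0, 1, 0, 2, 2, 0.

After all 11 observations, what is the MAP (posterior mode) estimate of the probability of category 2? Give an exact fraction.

obs 1: x=3 → posterior Dirichlet(12/5, 9/4, 3, 5)
obs 2: x=2 → posterior Dirichlet(12/5, 9/4, 4, 5)
obs 3: x=0 → posterior Dirichlet(17/5, 9/4, 4, 5)
obs 4: x=3 → posterior Dirichlet(17/5, 9/4, 4, 6)
obs 5: x=1 → posterior Dirichlet(17/5, 13/4, 4, 6)
obs 6: x=0 → posterior Dirichlet(22/5, 13/4, 4, 6)
obs 7: x=1 → posterior Dirichlet(22/5, 17/4, 4, 6)
obs 8: x=0 → posterior Dirichlet(27/5, 17/4, 4, 6)
obs 9: x=2 → posterior Dirichlet(27/5, 17/4, 5, 6)
obs 10: x=2 → posterior Dirichlet(27/5, 17/4, 6, 6)
obs 11: x=0 → posterior Dirichlet(32/5, 17/4, 6, 6)

100/373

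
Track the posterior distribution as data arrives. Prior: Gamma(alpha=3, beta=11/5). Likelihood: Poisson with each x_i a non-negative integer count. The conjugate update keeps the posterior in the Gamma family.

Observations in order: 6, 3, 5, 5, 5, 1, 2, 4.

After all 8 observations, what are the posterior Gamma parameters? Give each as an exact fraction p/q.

alpha=34, beta=51/5

obs 1: x=6 → posterior Gamma(9, 16/5)
obs 2: x=3 → posterior Gamma(12, 21/5)
obs 3: x=5 → posterior Gamma(17, 26/5)
obs 4: x=5 → posterior Gamma(22, 31/5)
obs 5: x=5 → posterior Gamma(27, 36/5)
obs 6: x=1 → posterior Gamma(28, 41/5)
obs 7: x=2 → posterior Gamma(30, 46/5)
obs 8: x=4 → posterior Gamma(34, 51/5)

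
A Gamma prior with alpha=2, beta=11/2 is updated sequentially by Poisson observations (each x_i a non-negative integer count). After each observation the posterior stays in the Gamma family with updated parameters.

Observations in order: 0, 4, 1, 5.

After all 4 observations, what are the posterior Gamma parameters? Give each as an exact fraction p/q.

alpha=12, beta=19/2

obs 1: x=0 → posterior Gamma(2, 13/2)
obs 2: x=4 → posterior Gamma(6, 15/2)
obs 3: x=1 → posterior Gamma(7, 17/2)
obs 4: x=5 → posterior Gamma(12, 19/2)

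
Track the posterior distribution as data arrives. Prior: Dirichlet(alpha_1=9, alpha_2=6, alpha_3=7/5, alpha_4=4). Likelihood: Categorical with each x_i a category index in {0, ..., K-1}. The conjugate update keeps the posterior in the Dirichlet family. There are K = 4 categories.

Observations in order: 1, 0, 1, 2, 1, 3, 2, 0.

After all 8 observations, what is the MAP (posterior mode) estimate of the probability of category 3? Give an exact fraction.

10/61

obs 1: x=1 → posterior Dirichlet(9, 7, 7/5, 4)
obs 2: x=0 → posterior Dirichlet(10, 7, 7/5, 4)
obs 3: x=1 → posterior Dirichlet(10, 8, 7/5, 4)
obs 4: x=2 → posterior Dirichlet(10, 8, 12/5, 4)
obs 5: x=1 → posterior Dirichlet(10, 9, 12/5, 4)
obs 6: x=3 → posterior Dirichlet(10, 9, 12/5, 5)
obs 7: x=2 → posterior Dirichlet(10, 9, 17/5, 5)
obs 8: x=0 → posterior Dirichlet(11, 9, 17/5, 5)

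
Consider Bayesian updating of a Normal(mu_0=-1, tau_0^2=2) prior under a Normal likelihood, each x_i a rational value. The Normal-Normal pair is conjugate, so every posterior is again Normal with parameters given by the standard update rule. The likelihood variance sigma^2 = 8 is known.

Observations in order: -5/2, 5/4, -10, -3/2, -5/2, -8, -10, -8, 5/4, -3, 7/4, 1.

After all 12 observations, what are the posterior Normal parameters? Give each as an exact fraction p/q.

obs 1: x=-5/2 → posterior Normal(-13/10, 8/5)
obs 2: x=5/4 → posterior Normal(-7/8, 4/3)
obs 3: x=-10 → posterior Normal(-61/28, 8/7)
obs 4: x=-3/2 → posterior Normal(-67/32, 1)
obs 5: x=-5/2 → posterior Normal(-77/36, 8/9)
obs 6: x=-8 → posterior Normal(-109/40, 4/5)
obs 7: x=-10 → posterior Normal(-149/44, 8/11)
obs 8: x=-8 → posterior Normal(-181/48, 2/3)
obs 9: x=5/4 → posterior Normal(-44/13, 8/13)
obs 10: x=-3 → posterior Normal(-47/14, 4/7)
obs 11: x=7/4 → posterior Normal(-181/60, 8/15)
obs 12: x=1 → posterior Normal(-177/64, 1/2)

mu_0=-177/64, tau_0^2=1/2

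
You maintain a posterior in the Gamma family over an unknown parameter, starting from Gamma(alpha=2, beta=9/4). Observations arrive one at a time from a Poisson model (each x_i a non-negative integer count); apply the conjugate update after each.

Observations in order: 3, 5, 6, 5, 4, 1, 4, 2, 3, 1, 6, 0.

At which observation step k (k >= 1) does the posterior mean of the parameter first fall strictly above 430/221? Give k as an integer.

k = 2

obs 1: x=3 → posterior Gamma(5, 13/4)
obs 2: x=5 → posterior Gamma(10, 17/4)
obs 3: x=6 → posterior Gamma(16, 21/4)
obs 4: x=5 → posterior Gamma(21, 25/4)
obs 5: x=4 → posterior Gamma(25, 29/4)
obs 6: x=1 → posterior Gamma(26, 33/4)
obs 7: x=4 → posterior Gamma(30, 37/4)
obs 8: x=2 → posterior Gamma(32, 41/4)
obs 9: x=3 → posterior Gamma(35, 45/4)
obs 10: x=1 → posterior Gamma(36, 49/4)
obs 11: x=6 → posterior Gamma(42, 53/4)
obs 12: x=0 → posterior Gamma(42, 57/4)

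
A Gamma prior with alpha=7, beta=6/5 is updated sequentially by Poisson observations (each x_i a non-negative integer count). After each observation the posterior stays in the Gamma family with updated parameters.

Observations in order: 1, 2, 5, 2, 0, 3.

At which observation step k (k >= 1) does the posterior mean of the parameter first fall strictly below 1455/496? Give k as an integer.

k = 5

obs 1: x=1 → posterior Gamma(8, 11/5)
obs 2: x=2 → posterior Gamma(10, 16/5)
obs 3: x=5 → posterior Gamma(15, 21/5)
obs 4: x=2 → posterior Gamma(17, 26/5)
obs 5: x=0 → posterior Gamma(17, 31/5)
obs 6: x=3 → posterior Gamma(20, 36/5)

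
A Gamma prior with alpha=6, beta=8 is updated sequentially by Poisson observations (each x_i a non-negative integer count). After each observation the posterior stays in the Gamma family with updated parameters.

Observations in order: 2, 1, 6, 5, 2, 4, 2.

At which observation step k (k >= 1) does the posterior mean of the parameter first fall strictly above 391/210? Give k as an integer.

k = 7

obs 1: x=2 → posterior Gamma(8, 9)
obs 2: x=1 → posterior Gamma(9, 10)
obs 3: x=6 → posterior Gamma(15, 11)
obs 4: x=5 → posterior Gamma(20, 12)
obs 5: x=2 → posterior Gamma(22, 13)
obs 6: x=4 → posterior Gamma(26, 14)
obs 7: x=2 → posterior Gamma(28, 15)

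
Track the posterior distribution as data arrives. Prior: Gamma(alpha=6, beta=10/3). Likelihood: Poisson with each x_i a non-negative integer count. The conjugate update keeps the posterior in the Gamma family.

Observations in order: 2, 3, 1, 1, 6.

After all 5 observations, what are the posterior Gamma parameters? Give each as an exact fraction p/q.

alpha=19, beta=25/3

obs 1: x=2 → posterior Gamma(8, 13/3)
obs 2: x=3 → posterior Gamma(11, 16/3)
obs 3: x=1 → posterior Gamma(12, 19/3)
obs 4: x=1 → posterior Gamma(13, 22/3)
obs 5: x=6 → posterior Gamma(19, 25/3)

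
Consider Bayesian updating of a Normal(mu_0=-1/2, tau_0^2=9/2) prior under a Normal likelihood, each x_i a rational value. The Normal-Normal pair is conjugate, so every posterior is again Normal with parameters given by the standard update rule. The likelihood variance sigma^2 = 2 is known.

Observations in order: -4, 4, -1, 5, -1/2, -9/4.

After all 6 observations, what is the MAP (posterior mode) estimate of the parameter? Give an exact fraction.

37/232

obs 1: x=-4 → posterior Normal(-38/13, 18/13)
obs 2: x=4 → posterior Normal(-1/11, 9/11)
obs 3: x=-1 → posterior Normal(-11/31, 18/31)
obs 4: x=5 → posterior Normal(17/20, 9/20)
obs 5: x=-1/2 → posterior Normal(59/98, 18/49)
obs 6: x=-9/4 → posterior Normal(37/232, 9/29)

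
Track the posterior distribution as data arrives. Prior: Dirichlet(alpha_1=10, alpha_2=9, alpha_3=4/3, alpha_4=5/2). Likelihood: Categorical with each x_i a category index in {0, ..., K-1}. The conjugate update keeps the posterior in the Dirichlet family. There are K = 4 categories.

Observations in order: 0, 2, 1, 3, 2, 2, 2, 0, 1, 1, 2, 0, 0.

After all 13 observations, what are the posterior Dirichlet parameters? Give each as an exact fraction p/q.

alpha_1=14, alpha_2=12, alpha_3=19/3, alpha_4=7/2

obs 1: x=0 → posterior Dirichlet(11, 9, 4/3, 5/2)
obs 2: x=2 → posterior Dirichlet(11, 9, 7/3, 5/2)
obs 3: x=1 → posterior Dirichlet(11, 10, 7/3, 5/2)
obs 4: x=3 → posterior Dirichlet(11, 10, 7/3, 7/2)
obs 5: x=2 → posterior Dirichlet(11, 10, 10/3, 7/2)
obs 6: x=2 → posterior Dirichlet(11, 10, 13/3, 7/2)
obs 7: x=2 → posterior Dirichlet(11, 10, 16/3, 7/2)
obs 8: x=0 → posterior Dirichlet(12, 10, 16/3, 7/2)
obs 9: x=1 → posterior Dirichlet(12, 11, 16/3, 7/2)
obs 10: x=1 → posterior Dirichlet(12, 12, 16/3, 7/2)
obs 11: x=2 → posterior Dirichlet(12, 12, 19/3, 7/2)
obs 12: x=0 → posterior Dirichlet(13, 12, 19/3, 7/2)
obs 13: x=0 → posterior Dirichlet(14, 12, 19/3, 7/2)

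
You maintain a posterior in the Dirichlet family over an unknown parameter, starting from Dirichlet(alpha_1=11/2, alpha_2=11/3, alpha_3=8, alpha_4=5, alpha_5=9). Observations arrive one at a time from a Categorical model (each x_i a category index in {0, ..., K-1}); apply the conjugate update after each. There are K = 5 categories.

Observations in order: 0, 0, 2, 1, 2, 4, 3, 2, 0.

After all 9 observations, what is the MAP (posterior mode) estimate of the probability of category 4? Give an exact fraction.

54/211

obs 1: x=0 → posterior Dirichlet(13/2, 11/3, 8, 5, 9)
obs 2: x=0 → posterior Dirichlet(15/2, 11/3, 8, 5, 9)
obs 3: x=2 → posterior Dirichlet(15/2, 11/3, 9, 5, 9)
obs 4: x=1 → posterior Dirichlet(15/2, 14/3, 9, 5, 9)
obs 5: x=2 → posterior Dirichlet(15/2, 14/3, 10, 5, 9)
obs 6: x=4 → posterior Dirichlet(15/2, 14/3, 10, 5, 10)
obs 7: x=3 → posterior Dirichlet(15/2, 14/3, 10, 6, 10)
obs 8: x=2 → posterior Dirichlet(15/2, 14/3, 11, 6, 10)
obs 9: x=0 → posterior Dirichlet(17/2, 14/3, 11, 6, 10)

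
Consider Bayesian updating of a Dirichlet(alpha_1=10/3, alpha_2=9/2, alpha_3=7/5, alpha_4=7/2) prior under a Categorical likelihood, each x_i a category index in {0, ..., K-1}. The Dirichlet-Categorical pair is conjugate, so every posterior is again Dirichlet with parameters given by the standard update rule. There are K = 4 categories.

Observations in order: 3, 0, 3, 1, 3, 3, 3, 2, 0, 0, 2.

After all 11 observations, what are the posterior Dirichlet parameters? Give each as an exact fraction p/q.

alpha_1=19/3, alpha_2=11/2, alpha_3=17/5, alpha_4=17/2

obs 1: x=3 → posterior Dirichlet(10/3, 9/2, 7/5, 9/2)
obs 2: x=0 → posterior Dirichlet(13/3, 9/2, 7/5, 9/2)
obs 3: x=3 → posterior Dirichlet(13/3, 9/2, 7/5, 11/2)
obs 4: x=1 → posterior Dirichlet(13/3, 11/2, 7/5, 11/2)
obs 5: x=3 → posterior Dirichlet(13/3, 11/2, 7/5, 13/2)
obs 6: x=3 → posterior Dirichlet(13/3, 11/2, 7/5, 15/2)
obs 7: x=3 → posterior Dirichlet(13/3, 11/2, 7/5, 17/2)
obs 8: x=2 → posterior Dirichlet(13/3, 11/2, 12/5, 17/2)
obs 9: x=0 → posterior Dirichlet(16/3, 11/2, 12/5, 17/2)
obs 10: x=0 → posterior Dirichlet(19/3, 11/2, 12/5, 17/2)
obs 11: x=2 → posterior Dirichlet(19/3, 11/2, 17/5, 17/2)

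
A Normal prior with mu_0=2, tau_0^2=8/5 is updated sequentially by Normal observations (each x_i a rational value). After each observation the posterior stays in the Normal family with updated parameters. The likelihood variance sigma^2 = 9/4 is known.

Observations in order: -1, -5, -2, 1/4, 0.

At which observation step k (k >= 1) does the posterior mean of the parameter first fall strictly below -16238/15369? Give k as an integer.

k = 3

obs 1: x=-1 → posterior Normal(58/77, 72/77)
obs 2: x=-5 → posterior Normal(-102/109, 72/109)
obs 3: x=-2 → posterior Normal(-166/141, 24/47)
obs 4: x=1/4 → posterior Normal(-158/173, 72/173)
obs 5: x=0 → posterior Normal(-158/205, 72/205)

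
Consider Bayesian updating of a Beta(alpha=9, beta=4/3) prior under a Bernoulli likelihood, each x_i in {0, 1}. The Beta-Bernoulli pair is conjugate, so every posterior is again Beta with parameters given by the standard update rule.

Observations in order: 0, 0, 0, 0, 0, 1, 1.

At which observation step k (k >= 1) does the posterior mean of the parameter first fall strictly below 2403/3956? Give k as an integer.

k = 5

obs 1: x=0 → posterior Beta(9, 7/3)
obs 2: x=0 → posterior Beta(9, 10/3)
obs 3: x=0 → posterior Beta(9, 13/3)
obs 4: x=0 → posterior Beta(9, 16/3)
obs 5: x=0 → posterior Beta(9, 19/3)
obs 6: x=1 → posterior Beta(10, 19/3)
obs 7: x=1 → posterior Beta(11, 19/3)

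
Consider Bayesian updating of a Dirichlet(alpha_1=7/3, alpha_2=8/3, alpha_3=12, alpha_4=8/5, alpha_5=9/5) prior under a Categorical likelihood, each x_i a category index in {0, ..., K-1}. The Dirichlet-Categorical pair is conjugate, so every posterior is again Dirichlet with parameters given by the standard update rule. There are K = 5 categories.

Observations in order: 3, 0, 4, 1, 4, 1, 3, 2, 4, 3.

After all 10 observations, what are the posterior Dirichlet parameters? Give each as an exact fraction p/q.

alpha_1=10/3, alpha_2=14/3, alpha_3=13, alpha_4=23/5, alpha_5=24/5

obs 1: x=3 → posterior Dirichlet(7/3, 8/3, 12, 13/5, 9/5)
obs 2: x=0 → posterior Dirichlet(10/3, 8/3, 12, 13/5, 9/5)
obs 3: x=4 → posterior Dirichlet(10/3, 8/3, 12, 13/5, 14/5)
obs 4: x=1 → posterior Dirichlet(10/3, 11/3, 12, 13/5, 14/5)
obs 5: x=4 → posterior Dirichlet(10/3, 11/3, 12, 13/5, 19/5)
obs 6: x=1 → posterior Dirichlet(10/3, 14/3, 12, 13/5, 19/5)
obs 7: x=3 → posterior Dirichlet(10/3, 14/3, 12, 18/5, 19/5)
obs 8: x=2 → posterior Dirichlet(10/3, 14/3, 13, 18/5, 19/5)
obs 9: x=4 → posterior Dirichlet(10/3, 14/3, 13, 18/5, 24/5)
obs 10: x=3 → posterior Dirichlet(10/3, 14/3, 13, 23/5, 24/5)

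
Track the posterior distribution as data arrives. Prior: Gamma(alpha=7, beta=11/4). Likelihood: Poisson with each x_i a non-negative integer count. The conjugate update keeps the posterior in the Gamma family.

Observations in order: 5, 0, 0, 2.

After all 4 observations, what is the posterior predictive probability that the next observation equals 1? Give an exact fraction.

obs 1: x=5 → posterior Gamma(12, 15/4)
obs 2: x=0 → posterior Gamma(12, 19/4)
obs 3: x=0 → posterior Gamma(12, 23/4)
obs 4: x=2 → posterior Gamma(14, 27/4)

6127463391364692115704/23465261991844685929951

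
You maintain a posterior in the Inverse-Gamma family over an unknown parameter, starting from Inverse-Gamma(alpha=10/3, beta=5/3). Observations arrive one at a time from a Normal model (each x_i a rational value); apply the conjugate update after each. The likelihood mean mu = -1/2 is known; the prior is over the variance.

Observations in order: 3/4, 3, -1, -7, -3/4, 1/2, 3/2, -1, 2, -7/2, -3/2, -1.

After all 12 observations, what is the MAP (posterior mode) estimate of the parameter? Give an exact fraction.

obs 1: x=3/4 → posterior Inverse-Gamma(23/6, 235/96)
obs 2: x=3 → posterior Inverse-Gamma(13/3, 823/96)
obs 3: x=-1 → posterior Inverse-Gamma(29/6, 835/96)
obs 4: x=-7 → posterior Inverse-Gamma(16/3, 2863/96)
obs 5: x=-3/4 → posterior Inverse-Gamma(35/6, 1433/48)
obs 6: x=1/2 → posterior Inverse-Gamma(19/3, 1457/48)
obs 7: x=3/2 → posterior Inverse-Gamma(41/6, 1553/48)
obs 8: x=-1 → posterior Inverse-Gamma(22/3, 1559/48)
obs 9: x=2 → posterior Inverse-Gamma(47/6, 1709/48)
obs 10: x=-7/2 → posterior Inverse-Gamma(25/3, 1925/48)
obs 11: x=-3/2 → posterior Inverse-Gamma(53/6, 1949/48)
obs 12: x=-1 → posterior Inverse-Gamma(28/3, 1955/48)

1955/496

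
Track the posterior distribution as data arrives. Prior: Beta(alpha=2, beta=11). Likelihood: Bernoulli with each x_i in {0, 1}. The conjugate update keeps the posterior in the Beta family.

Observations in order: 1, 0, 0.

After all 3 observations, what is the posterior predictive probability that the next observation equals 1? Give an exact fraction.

3/16

obs 1: x=1 → posterior Beta(3, 11)
obs 2: x=0 → posterior Beta(3, 12)
obs 3: x=0 → posterior Beta(3, 13)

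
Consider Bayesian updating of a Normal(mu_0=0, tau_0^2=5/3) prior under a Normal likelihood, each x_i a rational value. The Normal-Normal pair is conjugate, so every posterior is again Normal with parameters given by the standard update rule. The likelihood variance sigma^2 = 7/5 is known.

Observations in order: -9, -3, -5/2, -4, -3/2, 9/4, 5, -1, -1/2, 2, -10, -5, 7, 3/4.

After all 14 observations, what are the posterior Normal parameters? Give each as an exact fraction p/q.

mu_0=-975/742, tau_0^2=5/53

obs 1: x=-9 → posterior Normal(-225/46, 35/46)
obs 2: x=-3 → posterior Normal(-300/71, 35/71)
obs 3: x=-5/2 → posterior Normal(-725/192, 35/96)
obs 4: x=-4 → posterior Normal(-925/242, 35/121)
obs 5: x=-3/2 → posterior Normal(-250/73, 35/146)
obs 6: x=9/4 → posterior Normal(-1775/684, 35/171)
obs 7: x=5 → posterior Normal(-1275/784, 5/28)
obs 8: x=-1 → posterior Normal(-1375/884, 35/221)
obs 9: x=-1/2 → posterior Normal(-475/328, 35/246)
obs 10: x=2 → posterior Normal(-1225/1084, 35/271)
obs 11: x=-10 → posterior Normal(-2225/1184, 35/296)
obs 12: x=-5 → posterior Normal(-2725/1284, 35/321)
obs 13: x=7 → posterior Normal(-2025/1384, 35/346)
obs 14: x=3/4 → posterior Normal(-975/742, 5/53)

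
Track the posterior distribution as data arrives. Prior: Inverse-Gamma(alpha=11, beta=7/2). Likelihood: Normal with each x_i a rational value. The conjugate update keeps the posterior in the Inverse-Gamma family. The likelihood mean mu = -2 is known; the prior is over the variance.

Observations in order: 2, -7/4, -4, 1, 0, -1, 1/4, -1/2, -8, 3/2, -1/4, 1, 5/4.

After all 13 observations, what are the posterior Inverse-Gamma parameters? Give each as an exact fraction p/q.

alpha=35/2, beta=477/8

obs 1: x=2 → posterior Inverse-Gamma(23/2, 23/2)
obs 2: x=-7/4 → posterior Inverse-Gamma(12, 369/32)
obs 3: x=-4 → posterior Inverse-Gamma(25/2, 433/32)
obs 4: x=1 → posterior Inverse-Gamma(13, 577/32)
obs 5: x=0 → posterior Inverse-Gamma(27/2, 641/32)
obs 6: x=-1 → posterior Inverse-Gamma(14, 657/32)
obs 7: x=1/4 → posterior Inverse-Gamma(29/2, 369/16)
obs 8: x=-1/2 → posterior Inverse-Gamma(15, 387/16)
obs 9: x=-8 → posterior Inverse-Gamma(31/2, 675/16)
obs 10: x=3/2 → posterior Inverse-Gamma(16, 773/16)
obs 11: x=-1/4 → posterior Inverse-Gamma(33/2, 1595/32)
obs 12: x=1 → posterior Inverse-Gamma(17, 1739/32)
obs 13: x=5/4 → posterior Inverse-Gamma(35/2, 477/8)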